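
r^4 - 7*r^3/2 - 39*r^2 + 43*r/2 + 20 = (r - 8)*(r - 1)*(r + 1/2)*(r + 5)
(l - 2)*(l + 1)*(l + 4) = l^3 + 3*l^2 - 6*l - 8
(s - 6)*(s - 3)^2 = s^3 - 12*s^2 + 45*s - 54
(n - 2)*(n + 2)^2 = n^3 + 2*n^2 - 4*n - 8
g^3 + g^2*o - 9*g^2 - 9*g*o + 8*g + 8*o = (g - 8)*(g - 1)*(g + o)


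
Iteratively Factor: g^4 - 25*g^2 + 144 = (g + 3)*(g^3 - 3*g^2 - 16*g + 48) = (g - 3)*(g + 3)*(g^2 - 16) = (g - 3)*(g + 3)*(g + 4)*(g - 4)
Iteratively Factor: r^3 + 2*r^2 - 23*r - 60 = (r + 3)*(r^2 - r - 20) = (r - 5)*(r + 3)*(r + 4)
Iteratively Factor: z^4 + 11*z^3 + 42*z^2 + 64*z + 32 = (z + 2)*(z^3 + 9*z^2 + 24*z + 16) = (z + 1)*(z + 2)*(z^2 + 8*z + 16) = (z + 1)*(z + 2)*(z + 4)*(z + 4)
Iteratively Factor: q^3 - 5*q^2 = (q)*(q^2 - 5*q) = q^2*(q - 5)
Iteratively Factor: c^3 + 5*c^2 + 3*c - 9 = (c + 3)*(c^2 + 2*c - 3) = (c + 3)^2*(c - 1)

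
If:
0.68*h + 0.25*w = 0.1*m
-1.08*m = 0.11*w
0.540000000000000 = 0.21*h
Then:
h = 2.57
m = 0.68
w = -6.72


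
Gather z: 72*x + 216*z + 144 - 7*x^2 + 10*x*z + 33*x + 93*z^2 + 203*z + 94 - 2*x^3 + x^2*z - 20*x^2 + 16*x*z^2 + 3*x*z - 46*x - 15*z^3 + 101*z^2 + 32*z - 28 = -2*x^3 - 27*x^2 + 59*x - 15*z^3 + z^2*(16*x + 194) + z*(x^2 + 13*x + 451) + 210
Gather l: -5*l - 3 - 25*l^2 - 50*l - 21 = -25*l^2 - 55*l - 24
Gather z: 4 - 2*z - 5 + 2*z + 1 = 0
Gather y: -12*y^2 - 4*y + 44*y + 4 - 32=-12*y^2 + 40*y - 28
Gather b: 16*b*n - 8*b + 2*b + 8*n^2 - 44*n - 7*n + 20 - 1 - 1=b*(16*n - 6) + 8*n^2 - 51*n + 18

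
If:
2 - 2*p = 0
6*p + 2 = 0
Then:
No Solution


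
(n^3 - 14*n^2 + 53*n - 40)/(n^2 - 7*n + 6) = (n^2 - 13*n + 40)/(n - 6)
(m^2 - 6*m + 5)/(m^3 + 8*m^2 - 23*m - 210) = (m - 1)/(m^2 + 13*m + 42)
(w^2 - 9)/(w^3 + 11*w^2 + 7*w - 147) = (w + 3)/(w^2 + 14*w + 49)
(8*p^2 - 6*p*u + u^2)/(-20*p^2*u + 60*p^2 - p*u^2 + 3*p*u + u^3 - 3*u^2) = (-8*p^2 + 6*p*u - u^2)/(20*p^2*u - 60*p^2 + p*u^2 - 3*p*u - u^3 + 3*u^2)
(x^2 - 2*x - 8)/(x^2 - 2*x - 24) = (-x^2 + 2*x + 8)/(-x^2 + 2*x + 24)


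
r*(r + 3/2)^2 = r^3 + 3*r^2 + 9*r/4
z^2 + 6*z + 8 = (z + 2)*(z + 4)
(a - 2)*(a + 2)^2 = a^3 + 2*a^2 - 4*a - 8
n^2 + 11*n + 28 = (n + 4)*(n + 7)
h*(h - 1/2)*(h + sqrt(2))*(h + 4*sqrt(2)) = h^4 - h^3/2 + 5*sqrt(2)*h^3 - 5*sqrt(2)*h^2/2 + 8*h^2 - 4*h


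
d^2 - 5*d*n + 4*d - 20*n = (d + 4)*(d - 5*n)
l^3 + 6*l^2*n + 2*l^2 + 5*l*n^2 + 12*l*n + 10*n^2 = (l + 2)*(l + n)*(l + 5*n)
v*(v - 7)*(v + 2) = v^3 - 5*v^2 - 14*v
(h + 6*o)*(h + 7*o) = h^2 + 13*h*o + 42*o^2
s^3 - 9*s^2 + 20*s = s*(s - 5)*(s - 4)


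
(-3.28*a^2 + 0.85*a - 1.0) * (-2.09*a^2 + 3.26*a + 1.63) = 6.8552*a^4 - 12.4693*a^3 - 0.485399999999999*a^2 - 1.8745*a - 1.63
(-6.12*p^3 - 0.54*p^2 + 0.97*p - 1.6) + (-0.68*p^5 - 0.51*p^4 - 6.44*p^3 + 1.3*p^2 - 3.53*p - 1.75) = -0.68*p^5 - 0.51*p^4 - 12.56*p^3 + 0.76*p^2 - 2.56*p - 3.35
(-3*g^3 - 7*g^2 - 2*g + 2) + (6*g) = -3*g^3 - 7*g^2 + 4*g + 2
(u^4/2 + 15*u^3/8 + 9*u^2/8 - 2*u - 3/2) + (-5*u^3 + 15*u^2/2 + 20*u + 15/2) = u^4/2 - 25*u^3/8 + 69*u^2/8 + 18*u + 6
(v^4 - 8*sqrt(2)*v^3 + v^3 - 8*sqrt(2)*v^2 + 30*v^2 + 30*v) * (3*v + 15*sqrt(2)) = 3*v^5 - 9*sqrt(2)*v^4 + 3*v^4 - 150*v^3 - 9*sqrt(2)*v^3 - 150*v^2 + 450*sqrt(2)*v^2 + 450*sqrt(2)*v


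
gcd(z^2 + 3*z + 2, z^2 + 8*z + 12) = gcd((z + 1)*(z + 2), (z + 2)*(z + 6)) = z + 2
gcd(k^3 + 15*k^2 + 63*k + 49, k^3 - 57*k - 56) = k^2 + 8*k + 7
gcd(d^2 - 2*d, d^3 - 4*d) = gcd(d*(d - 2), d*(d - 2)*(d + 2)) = d^2 - 2*d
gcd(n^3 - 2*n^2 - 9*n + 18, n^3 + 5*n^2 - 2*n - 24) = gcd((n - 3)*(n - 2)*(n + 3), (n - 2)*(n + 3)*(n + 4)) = n^2 + n - 6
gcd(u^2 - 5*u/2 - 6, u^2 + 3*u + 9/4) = u + 3/2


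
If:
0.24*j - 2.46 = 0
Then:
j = 10.25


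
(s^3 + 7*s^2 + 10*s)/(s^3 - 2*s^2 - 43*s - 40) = s*(s + 2)/(s^2 - 7*s - 8)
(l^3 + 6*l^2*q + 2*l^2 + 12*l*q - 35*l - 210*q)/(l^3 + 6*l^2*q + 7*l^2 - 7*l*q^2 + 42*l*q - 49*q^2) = (-l^2 - 6*l*q + 5*l + 30*q)/(-l^2 - 6*l*q + 7*q^2)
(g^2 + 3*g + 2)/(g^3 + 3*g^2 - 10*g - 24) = (g + 1)/(g^2 + g - 12)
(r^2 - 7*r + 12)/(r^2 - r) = (r^2 - 7*r + 12)/(r*(r - 1))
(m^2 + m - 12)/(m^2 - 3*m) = (m + 4)/m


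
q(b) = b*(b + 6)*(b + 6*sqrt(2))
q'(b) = b*(b + 6) + b*(b + 6*sqrt(2)) + (b + 6)*(b + 6*sqrt(2)) = 3*b^2 + 12*b + 12*sqrt(2)*b + 36*sqrt(2)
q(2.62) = 250.81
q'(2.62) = 147.41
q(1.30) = 92.86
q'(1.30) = 93.64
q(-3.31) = -46.08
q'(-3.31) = -12.11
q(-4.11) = -33.99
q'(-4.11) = -17.48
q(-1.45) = -46.42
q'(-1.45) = 15.21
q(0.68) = 41.63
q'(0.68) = 72.00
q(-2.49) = -52.40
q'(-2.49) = -2.62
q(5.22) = 802.70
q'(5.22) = 283.88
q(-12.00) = -253.06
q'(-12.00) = 135.26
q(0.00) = 0.00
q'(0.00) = 50.91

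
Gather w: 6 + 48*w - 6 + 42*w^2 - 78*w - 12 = 42*w^2 - 30*w - 12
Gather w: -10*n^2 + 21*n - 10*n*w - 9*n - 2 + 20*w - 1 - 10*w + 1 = -10*n^2 + 12*n + w*(10 - 10*n) - 2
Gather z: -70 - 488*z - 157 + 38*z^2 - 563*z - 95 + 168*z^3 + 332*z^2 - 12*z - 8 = 168*z^3 + 370*z^2 - 1063*z - 330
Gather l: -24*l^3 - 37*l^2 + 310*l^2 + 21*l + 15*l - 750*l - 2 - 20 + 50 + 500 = -24*l^3 + 273*l^2 - 714*l + 528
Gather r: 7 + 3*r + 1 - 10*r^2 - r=-10*r^2 + 2*r + 8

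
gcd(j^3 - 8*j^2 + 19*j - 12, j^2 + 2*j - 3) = j - 1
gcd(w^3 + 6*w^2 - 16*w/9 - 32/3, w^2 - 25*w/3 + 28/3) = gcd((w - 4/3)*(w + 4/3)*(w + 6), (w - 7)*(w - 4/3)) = w - 4/3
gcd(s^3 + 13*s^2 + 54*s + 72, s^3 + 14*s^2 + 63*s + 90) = s^2 + 9*s + 18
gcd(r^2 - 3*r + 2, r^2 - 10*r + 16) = r - 2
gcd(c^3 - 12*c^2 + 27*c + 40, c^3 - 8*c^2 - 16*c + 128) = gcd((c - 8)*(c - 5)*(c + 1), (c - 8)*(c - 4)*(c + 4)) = c - 8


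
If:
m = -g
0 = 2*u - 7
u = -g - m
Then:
No Solution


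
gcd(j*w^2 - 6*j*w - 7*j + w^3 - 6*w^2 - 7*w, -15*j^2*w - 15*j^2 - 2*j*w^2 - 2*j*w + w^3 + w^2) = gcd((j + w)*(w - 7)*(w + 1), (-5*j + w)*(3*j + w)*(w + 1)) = w + 1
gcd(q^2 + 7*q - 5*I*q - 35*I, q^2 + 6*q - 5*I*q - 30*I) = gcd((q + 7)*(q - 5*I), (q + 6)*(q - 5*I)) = q - 5*I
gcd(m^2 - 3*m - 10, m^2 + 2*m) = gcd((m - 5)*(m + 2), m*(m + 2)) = m + 2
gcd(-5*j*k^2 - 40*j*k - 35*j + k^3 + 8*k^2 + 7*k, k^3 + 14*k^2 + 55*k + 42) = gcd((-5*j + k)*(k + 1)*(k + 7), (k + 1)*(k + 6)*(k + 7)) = k^2 + 8*k + 7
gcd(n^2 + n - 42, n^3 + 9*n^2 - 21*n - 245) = n + 7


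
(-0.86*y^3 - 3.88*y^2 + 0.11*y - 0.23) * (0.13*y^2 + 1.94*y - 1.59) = -0.1118*y^5 - 2.1728*y^4 - 6.1455*y^3 + 6.3527*y^2 - 0.6211*y + 0.3657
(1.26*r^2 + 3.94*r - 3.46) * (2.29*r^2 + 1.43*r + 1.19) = 2.8854*r^4 + 10.8244*r^3 - 0.789800000000001*r^2 - 0.2592*r - 4.1174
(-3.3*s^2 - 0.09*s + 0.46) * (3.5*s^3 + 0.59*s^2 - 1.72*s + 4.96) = -11.55*s^5 - 2.262*s^4 + 7.2329*s^3 - 15.9418*s^2 - 1.2376*s + 2.2816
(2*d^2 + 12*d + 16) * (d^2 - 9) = 2*d^4 + 12*d^3 - 2*d^2 - 108*d - 144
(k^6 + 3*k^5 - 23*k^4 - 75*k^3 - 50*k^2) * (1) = k^6 + 3*k^5 - 23*k^4 - 75*k^3 - 50*k^2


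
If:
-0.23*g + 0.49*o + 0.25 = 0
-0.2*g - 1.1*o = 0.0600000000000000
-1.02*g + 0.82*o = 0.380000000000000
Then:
No Solution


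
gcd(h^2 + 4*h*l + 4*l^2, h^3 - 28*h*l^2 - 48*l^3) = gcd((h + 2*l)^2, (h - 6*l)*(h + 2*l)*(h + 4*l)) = h + 2*l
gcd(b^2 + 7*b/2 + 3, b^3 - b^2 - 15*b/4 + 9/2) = b + 2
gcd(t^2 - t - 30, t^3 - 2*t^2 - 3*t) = 1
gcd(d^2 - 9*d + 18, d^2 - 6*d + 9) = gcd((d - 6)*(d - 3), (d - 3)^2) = d - 3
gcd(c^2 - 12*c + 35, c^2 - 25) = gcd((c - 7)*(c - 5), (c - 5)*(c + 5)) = c - 5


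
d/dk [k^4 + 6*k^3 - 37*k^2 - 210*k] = 4*k^3 + 18*k^2 - 74*k - 210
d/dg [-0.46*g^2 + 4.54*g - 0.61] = 4.54 - 0.92*g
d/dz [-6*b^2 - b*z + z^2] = -b + 2*z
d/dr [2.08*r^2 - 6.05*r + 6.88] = 4.16*r - 6.05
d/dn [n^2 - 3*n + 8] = 2*n - 3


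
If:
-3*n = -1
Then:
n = 1/3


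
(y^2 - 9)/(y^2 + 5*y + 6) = (y - 3)/(y + 2)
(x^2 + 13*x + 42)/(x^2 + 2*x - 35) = (x + 6)/(x - 5)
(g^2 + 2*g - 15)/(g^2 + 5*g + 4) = (g^2 + 2*g - 15)/(g^2 + 5*g + 4)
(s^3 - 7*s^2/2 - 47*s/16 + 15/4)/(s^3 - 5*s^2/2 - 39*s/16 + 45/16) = (s - 4)/(s - 3)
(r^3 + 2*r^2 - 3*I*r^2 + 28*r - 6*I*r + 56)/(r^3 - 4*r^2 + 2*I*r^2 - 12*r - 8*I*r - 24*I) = (r^2 - 3*I*r + 28)/(r^2 + 2*r*(-3 + I) - 12*I)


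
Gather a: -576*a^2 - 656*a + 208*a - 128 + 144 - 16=-576*a^2 - 448*a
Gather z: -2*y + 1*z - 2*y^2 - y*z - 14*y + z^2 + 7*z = -2*y^2 - 16*y + z^2 + z*(8 - y)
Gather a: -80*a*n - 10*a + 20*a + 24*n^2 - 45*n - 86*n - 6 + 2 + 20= a*(10 - 80*n) + 24*n^2 - 131*n + 16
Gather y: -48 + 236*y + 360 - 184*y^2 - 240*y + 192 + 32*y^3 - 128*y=32*y^3 - 184*y^2 - 132*y + 504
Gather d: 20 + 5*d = 5*d + 20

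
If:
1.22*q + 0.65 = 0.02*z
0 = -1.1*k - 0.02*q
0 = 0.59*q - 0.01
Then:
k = -0.00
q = 0.02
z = 33.53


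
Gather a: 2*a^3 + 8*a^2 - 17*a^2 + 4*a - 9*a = 2*a^3 - 9*a^2 - 5*a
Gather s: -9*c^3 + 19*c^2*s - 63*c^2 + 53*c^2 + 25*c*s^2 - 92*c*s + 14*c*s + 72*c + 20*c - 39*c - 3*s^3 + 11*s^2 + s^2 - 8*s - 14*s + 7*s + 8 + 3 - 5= -9*c^3 - 10*c^2 + 53*c - 3*s^3 + s^2*(25*c + 12) + s*(19*c^2 - 78*c - 15) + 6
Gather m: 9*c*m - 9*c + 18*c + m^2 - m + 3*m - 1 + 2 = 9*c + m^2 + m*(9*c + 2) + 1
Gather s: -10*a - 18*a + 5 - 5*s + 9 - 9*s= -28*a - 14*s + 14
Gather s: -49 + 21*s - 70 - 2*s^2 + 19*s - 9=-2*s^2 + 40*s - 128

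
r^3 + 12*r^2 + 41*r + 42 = (r + 2)*(r + 3)*(r + 7)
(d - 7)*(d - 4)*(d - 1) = d^3 - 12*d^2 + 39*d - 28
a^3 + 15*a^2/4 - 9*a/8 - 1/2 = (a - 1/2)*(a + 1/4)*(a + 4)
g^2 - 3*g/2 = g*(g - 3/2)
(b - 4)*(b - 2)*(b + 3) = b^3 - 3*b^2 - 10*b + 24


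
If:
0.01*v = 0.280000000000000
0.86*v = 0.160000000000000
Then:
No Solution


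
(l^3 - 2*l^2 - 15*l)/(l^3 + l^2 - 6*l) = (l - 5)/(l - 2)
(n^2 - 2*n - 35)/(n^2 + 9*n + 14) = (n^2 - 2*n - 35)/(n^2 + 9*n + 14)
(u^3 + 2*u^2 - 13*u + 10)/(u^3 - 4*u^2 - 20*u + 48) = (u^2 + 4*u - 5)/(u^2 - 2*u - 24)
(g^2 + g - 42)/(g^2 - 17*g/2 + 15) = 2*(g + 7)/(2*g - 5)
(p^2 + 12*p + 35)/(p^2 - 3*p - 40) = (p + 7)/(p - 8)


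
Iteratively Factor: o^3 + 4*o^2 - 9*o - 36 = (o - 3)*(o^2 + 7*o + 12) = (o - 3)*(o + 4)*(o + 3)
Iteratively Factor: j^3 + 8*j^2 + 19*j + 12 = (j + 4)*(j^2 + 4*j + 3) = (j + 3)*(j + 4)*(j + 1)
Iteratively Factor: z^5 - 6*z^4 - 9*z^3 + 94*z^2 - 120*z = (z - 2)*(z^4 - 4*z^3 - 17*z^2 + 60*z) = z*(z - 2)*(z^3 - 4*z^2 - 17*z + 60) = z*(z - 2)*(z + 4)*(z^2 - 8*z + 15) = z*(z - 3)*(z - 2)*(z + 4)*(z - 5)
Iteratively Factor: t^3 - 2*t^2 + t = (t - 1)*(t^2 - t) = t*(t - 1)*(t - 1)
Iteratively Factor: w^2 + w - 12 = (w + 4)*(w - 3)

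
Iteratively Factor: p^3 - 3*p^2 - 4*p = (p - 4)*(p^2 + p) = p*(p - 4)*(p + 1)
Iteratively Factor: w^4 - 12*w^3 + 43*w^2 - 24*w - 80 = (w - 5)*(w^3 - 7*w^2 + 8*w + 16) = (w - 5)*(w - 4)*(w^2 - 3*w - 4) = (w - 5)*(w - 4)^2*(w + 1)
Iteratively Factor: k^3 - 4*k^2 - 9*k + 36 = (k - 4)*(k^2 - 9) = (k - 4)*(k + 3)*(k - 3)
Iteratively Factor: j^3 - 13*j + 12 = (j + 4)*(j^2 - 4*j + 3) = (j - 1)*(j + 4)*(j - 3)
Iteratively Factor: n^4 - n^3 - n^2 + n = (n + 1)*(n^3 - 2*n^2 + n) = n*(n + 1)*(n^2 - 2*n + 1) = n*(n - 1)*(n + 1)*(n - 1)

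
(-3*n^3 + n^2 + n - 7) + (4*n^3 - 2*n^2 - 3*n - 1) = n^3 - n^2 - 2*n - 8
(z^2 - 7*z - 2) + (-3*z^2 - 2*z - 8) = -2*z^2 - 9*z - 10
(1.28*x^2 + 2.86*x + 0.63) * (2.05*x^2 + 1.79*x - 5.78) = 2.624*x^4 + 8.1542*x^3 - 0.987500000000001*x^2 - 15.4031*x - 3.6414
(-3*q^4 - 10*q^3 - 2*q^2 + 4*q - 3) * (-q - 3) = 3*q^5 + 19*q^4 + 32*q^3 + 2*q^2 - 9*q + 9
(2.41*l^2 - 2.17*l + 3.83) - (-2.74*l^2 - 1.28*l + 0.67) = 5.15*l^2 - 0.89*l + 3.16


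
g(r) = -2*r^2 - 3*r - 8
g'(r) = -4*r - 3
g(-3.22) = -19.08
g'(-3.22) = 9.88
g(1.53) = -17.27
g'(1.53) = -9.12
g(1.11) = -13.79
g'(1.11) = -7.44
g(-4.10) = -29.32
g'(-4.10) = 13.40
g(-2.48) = -12.86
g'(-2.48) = 6.92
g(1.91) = -21.03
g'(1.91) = -10.64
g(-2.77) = -15.04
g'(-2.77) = 8.08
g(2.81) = -32.22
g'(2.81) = -14.24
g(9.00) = -197.00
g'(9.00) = -39.00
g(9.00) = -197.00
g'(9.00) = -39.00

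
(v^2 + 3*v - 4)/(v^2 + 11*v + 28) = (v - 1)/(v + 7)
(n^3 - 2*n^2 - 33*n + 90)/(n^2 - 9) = (n^2 + n - 30)/(n + 3)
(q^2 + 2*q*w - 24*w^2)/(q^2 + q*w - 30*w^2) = (q - 4*w)/(q - 5*w)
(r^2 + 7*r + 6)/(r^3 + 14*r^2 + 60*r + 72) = (r + 1)/(r^2 + 8*r + 12)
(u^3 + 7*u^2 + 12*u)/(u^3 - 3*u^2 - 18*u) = (u + 4)/(u - 6)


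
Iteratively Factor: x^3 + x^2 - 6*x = (x)*(x^2 + x - 6) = x*(x - 2)*(x + 3)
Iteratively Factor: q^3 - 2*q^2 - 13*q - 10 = (q - 5)*(q^2 + 3*q + 2) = (q - 5)*(q + 1)*(q + 2)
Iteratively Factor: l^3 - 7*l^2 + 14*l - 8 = (l - 1)*(l^2 - 6*l + 8) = (l - 4)*(l - 1)*(l - 2)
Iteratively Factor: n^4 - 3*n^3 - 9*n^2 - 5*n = (n - 5)*(n^3 + 2*n^2 + n) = (n - 5)*(n + 1)*(n^2 + n) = n*(n - 5)*(n + 1)*(n + 1)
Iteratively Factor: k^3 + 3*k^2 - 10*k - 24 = (k + 2)*(k^2 + k - 12) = (k + 2)*(k + 4)*(k - 3)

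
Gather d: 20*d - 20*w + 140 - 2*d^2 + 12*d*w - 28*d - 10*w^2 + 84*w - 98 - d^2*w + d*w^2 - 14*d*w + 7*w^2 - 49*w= d^2*(-w - 2) + d*(w^2 - 2*w - 8) - 3*w^2 + 15*w + 42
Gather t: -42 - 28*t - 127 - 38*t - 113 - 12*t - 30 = -78*t - 312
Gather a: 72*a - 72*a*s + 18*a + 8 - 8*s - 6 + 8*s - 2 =a*(90 - 72*s)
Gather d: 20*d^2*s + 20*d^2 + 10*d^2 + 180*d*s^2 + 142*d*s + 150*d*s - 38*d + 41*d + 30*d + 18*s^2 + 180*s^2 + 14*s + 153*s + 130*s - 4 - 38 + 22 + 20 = d^2*(20*s + 30) + d*(180*s^2 + 292*s + 33) + 198*s^2 + 297*s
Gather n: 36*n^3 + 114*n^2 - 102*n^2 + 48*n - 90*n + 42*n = 36*n^3 + 12*n^2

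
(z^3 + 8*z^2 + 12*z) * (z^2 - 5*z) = z^5 + 3*z^4 - 28*z^3 - 60*z^2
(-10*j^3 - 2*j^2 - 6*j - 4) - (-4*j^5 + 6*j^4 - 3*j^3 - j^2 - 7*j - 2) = 4*j^5 - 6*j^4 - 7*j^3 - j^2 + j - 2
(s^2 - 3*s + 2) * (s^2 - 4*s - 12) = s^4 - 7*s^3 + 2*s^2 + 28*s - 24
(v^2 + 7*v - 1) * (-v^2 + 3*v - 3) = -v^4 - 4*v^3 + 19*v^2 - 24*v + 3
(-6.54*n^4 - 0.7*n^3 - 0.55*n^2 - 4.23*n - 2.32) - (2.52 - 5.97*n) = -6.54*n^4 - 0.7*n^3 - 0.55*n^2 + 1.74*n - 4.84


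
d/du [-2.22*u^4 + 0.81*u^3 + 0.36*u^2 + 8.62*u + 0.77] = -8.88*u^3 + 2.43*u^2 + 0.72*u + 8.62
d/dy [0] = 0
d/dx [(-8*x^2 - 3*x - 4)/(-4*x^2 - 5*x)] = 4*(7*x^2 - 8*x - 5)/(x^2*(16*x^2 + 40*x + 25))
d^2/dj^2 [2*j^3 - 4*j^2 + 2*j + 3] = 12*j - 8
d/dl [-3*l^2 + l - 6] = 1 - 6*l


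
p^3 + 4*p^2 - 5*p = p*(p - 1)*(p + 5)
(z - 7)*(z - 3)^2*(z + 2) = z^4 - 11*z^3 + 25*z^2 + 39*z - 126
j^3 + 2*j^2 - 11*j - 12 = (j - 3)*(j + 1)*(j + 4)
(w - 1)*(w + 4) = w^2 + 3*w - 4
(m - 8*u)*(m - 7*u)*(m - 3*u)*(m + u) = m^4 - 17*m^3*u + 83*m^2*u^2 - 67*m*u^3 - 168*u^4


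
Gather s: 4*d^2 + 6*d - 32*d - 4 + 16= 4*d^2 - 26*d + 12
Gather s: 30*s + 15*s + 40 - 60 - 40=45*s - 60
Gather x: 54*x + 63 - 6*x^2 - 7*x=-6*x^2 + 47*x + 63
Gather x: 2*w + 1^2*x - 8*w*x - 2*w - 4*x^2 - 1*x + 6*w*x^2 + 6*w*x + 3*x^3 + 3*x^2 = -2*w*x + 3*x^3 + x^2*(6*w - 1)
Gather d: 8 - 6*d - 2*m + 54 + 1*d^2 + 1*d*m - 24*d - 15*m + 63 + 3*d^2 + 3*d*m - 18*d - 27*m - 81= 4*d^2 + d*(4*m - 48) - 44*m + 44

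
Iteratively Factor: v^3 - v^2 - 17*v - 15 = (v + 1)*(v^2 - 2*v - 15) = (v - 5)*(v + 1)*(v + 3)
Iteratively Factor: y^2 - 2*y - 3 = (y - 3)*(y + 1)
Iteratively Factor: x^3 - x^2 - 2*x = (x - 2)*(x^2 + x) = x*(x - 2)*(x + 1)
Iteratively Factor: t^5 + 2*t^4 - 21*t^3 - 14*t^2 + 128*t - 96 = (t + 4)*(t^4 - 2*t^3 - 13*t^2 + 38*t - 24) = (t - 3)*(t + 4)*(t^3 + t^2 - 10*t + 8) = (t - 3)*(t - 2)*(t + 4)*(t^2 + 3*t - 4) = (t - 3)*(t - 2)*(t - 1)*(t + 4)*(t + 4)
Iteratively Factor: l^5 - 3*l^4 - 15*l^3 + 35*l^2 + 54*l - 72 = (l + 3)*(l^4 - 6*l^3 + 3*l^2 + 26*l - 24) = (l - 4)*(l + 3)*(l^3 - 2*l^2 - 5*l + 6) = (l - 4)*(l - 1)*(l + 3)*(l^2 - l - 6) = (l - 4)*(l - 3)*(l - 1)*(l + 3)*(l + 2)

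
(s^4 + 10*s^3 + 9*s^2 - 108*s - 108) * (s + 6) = s^5 + 16*s^4 + 69*s^3 - 54*s^2 - 756*s - 648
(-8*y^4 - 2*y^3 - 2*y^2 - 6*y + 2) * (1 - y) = 8*y^5 - 6*y^4 + 4*y^2 - 8*y + 2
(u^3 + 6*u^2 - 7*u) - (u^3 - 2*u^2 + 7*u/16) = 8*u^2 - 119*u/16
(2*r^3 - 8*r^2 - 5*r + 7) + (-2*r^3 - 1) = -8*r^2 - 5*r + 6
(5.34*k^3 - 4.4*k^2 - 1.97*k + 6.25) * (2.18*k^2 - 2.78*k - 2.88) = 11.6412*k^5 - 24.4372*k^4 - 7.4418*k^3 + 31.7736*k^2 - 11.7014*k - 18.0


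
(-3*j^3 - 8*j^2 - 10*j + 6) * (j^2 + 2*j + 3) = -3*j^5 - 14*j^4 - 35*j^3 - 38*j^2 - 18*j + 18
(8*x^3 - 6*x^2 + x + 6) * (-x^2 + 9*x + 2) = -8*x^5 + 78*x^4 - 39*x^3 - 9*x^2 + 56*x + 12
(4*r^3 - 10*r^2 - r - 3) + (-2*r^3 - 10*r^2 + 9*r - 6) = 2*r^3 - 20*r^2 + 8*r - 9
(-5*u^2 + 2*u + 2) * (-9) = 45*u^2 - 18*u - 18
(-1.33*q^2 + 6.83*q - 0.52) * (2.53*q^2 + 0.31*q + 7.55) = -3.3649*q^4 + 16.8676*q^3 - 9.2398*q^2 + 51.4053*q - 3.926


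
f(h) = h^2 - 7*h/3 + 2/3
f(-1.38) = 5.79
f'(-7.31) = -16.95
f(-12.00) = 172.67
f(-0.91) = 3.62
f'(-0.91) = -4.15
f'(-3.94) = -10.21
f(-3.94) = 25.38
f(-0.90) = 3.58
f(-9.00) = 102.67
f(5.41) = 17.31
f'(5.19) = 8.05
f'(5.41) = 8.49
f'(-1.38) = -5.09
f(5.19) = 15.49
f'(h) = 2*h - 7/3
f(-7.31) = 71.16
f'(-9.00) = -20.33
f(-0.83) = 3.29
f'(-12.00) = -26.33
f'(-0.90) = -4.13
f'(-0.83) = -3.99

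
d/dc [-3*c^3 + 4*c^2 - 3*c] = -9*c^2 + 8*c - 3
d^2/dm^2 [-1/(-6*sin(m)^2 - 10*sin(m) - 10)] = (-36*sin(m)^4 - 45*sin(m)^3 + 89*sin(m)^2 + 115*sin(m) + 20)/(2*(3*sin(m)^2 + 5*sin(m) + 5)^3)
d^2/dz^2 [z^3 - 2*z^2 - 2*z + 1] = 6*z - 4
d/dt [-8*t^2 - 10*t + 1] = -16*t - 10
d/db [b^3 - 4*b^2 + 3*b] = 3*b^2 - 8*b + 3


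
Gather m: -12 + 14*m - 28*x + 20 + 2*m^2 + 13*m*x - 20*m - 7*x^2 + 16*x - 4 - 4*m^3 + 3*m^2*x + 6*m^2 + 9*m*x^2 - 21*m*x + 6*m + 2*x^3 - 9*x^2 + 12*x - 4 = -4*m^3 + m^2*(3*x + 8) + m*(9*x^2 - 8*x) + 2*x^3 - 16*x^2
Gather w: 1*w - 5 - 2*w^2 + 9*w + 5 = -2*w^2 + 10*w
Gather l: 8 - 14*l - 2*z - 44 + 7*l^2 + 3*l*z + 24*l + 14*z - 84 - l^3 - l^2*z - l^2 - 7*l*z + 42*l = -l^3 + l^2*(6 - z) + l*(52 - 4*z) + 12*z - 120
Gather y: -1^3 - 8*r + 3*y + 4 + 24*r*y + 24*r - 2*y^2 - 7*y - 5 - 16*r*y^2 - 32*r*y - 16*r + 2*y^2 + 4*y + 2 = -16*r*y^2 - 8*r*y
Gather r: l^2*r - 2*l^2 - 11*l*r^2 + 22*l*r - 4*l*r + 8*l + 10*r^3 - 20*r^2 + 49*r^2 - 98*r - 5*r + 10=-2*l^2 + 8*l + 10*r^3 + r^2*(29 - 11*l) + r*(l^2 + 18*l - 103) + 10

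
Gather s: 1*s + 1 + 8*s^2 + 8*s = 8*s^2 + 9*s + 1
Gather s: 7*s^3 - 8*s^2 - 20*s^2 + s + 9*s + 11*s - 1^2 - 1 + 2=7*s^3 - 28*s^2 + 21*s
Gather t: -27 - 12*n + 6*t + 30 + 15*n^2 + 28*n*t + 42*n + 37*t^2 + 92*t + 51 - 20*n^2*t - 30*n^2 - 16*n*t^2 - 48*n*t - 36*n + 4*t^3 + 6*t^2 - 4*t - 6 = -15*n^2 - 6*n + 4*t^3 + t^2*(43 - 16*n) + t*(-20*n^2 - 20*n + 94) + 48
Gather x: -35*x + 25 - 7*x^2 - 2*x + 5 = -7*x^2 - 37*x + 30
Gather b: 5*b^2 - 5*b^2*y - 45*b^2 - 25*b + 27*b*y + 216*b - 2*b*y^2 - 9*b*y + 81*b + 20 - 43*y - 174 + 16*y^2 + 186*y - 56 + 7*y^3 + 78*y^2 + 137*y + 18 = b^2*(-5*y - 40) + b*(-2*y^2 + 18*y + 272) + 7*y^3 + 94*y^2 + 280*y - 192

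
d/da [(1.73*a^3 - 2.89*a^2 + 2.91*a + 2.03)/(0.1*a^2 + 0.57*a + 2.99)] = (0.173*a^4 + 1.9722*a^3 + 13.5798*a^2 - 17.6882*a + 7.5438)/(0.01*a^4 + 0.114*a^3 + 0.9229*a^2 + 3.4086*a + 8.9401)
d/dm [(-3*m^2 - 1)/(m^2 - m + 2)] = (3*m^2 - 10*m - 1)/(m^4 - 2*m^3 + 5*m^2 - 4*m + 4)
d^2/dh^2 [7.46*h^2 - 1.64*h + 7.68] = 14.9200000000000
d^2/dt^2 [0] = 0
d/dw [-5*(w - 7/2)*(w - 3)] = 65/2 - 10*w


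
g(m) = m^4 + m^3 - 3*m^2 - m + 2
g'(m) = 4*m^3 + 3*m^2 - 6*m - 1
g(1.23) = 0.38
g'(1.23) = 3.60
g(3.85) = 230.46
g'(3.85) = 248.63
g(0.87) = 0.09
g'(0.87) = -1.32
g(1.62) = 3.65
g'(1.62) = 14.16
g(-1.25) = -0.95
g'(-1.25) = 3.38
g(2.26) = 22.05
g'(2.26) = 46.94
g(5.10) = 728.04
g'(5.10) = 577.03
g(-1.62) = -1.62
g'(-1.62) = -0.41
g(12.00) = 22022.00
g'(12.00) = 7271.00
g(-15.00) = 46592.00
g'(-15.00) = -12736.00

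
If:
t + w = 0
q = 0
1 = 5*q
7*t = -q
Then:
No Solution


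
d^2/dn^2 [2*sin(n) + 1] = -2*sin(n)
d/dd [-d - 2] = -1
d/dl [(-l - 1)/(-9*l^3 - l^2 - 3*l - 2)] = (9*l^3 + l^2 + 3*l - (l + 1)*(27*l^2 + 2*l + 3) + 2)/(9*l^3 + l^2 + 3*l + 2)^2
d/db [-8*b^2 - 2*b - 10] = -16*b - 2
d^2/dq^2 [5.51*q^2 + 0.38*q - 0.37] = 11.0200000000000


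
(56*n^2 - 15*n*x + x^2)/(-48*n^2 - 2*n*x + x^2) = (-7*n + x)/(6*n + x)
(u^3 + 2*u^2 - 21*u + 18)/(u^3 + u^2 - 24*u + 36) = (u - 1)/(u - 2)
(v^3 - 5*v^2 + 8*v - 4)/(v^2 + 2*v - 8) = (v^2 - 3*v + 2)/(v + 4)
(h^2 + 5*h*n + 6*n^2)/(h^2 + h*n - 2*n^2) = (h + 3*n)/(h - n)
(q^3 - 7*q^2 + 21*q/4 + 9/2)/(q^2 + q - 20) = (q^3 - 7*q^2 + 21*q/4 + 9/2)/(q^2 + q - 20)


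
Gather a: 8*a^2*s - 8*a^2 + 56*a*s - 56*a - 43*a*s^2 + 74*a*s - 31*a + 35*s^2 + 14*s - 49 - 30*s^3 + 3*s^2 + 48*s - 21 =a^2*(8*s - 8) + a*(-43*s^2 + 130*s - 87) - 30*s^3 + 38*s^2 + 62*s - 70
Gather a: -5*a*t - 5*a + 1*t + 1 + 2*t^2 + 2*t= a*(-5*t - 5) + 2*t^2 + 3*t + 1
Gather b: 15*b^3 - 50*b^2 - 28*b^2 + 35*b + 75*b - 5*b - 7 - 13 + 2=15*b^3 - 78*b^2 + 105*b - 18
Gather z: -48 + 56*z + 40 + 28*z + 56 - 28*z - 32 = 56*z + 16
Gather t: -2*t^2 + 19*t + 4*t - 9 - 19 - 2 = -2*t^2 + 23*t - 30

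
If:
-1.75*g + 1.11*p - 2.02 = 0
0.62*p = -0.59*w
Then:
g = -0.603594470046083*w - 1.15428571428571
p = -0.951612903225806*w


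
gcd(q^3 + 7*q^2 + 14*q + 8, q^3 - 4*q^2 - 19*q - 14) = q^2 + 3*q + 2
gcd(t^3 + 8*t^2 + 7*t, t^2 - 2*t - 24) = 1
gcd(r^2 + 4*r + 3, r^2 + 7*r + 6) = r + 1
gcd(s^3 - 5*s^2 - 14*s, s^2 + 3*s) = s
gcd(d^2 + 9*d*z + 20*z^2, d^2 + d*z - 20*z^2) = d + 5*z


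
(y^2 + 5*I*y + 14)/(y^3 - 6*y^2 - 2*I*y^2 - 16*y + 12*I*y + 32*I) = (y + 7*I)/(y^2 - 6*y - 16)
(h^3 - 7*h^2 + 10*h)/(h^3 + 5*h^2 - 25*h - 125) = h*(h - 2)/(h^2 + 10*h + 25)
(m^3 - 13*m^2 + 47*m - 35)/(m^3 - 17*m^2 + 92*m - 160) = (m^2 - 8*m + 7)/(m^2 - 12*m + 32)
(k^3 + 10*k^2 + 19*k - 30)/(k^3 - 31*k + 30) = (k + 5)/(k - 5)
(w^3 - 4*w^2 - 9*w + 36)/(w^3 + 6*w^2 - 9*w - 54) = (w - 4)/(w + 6)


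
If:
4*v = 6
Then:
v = 3/2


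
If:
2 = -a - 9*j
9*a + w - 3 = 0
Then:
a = 1/3 - w/9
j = w/81 - 7/27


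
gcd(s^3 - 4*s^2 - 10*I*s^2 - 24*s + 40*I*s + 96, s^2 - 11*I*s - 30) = s - 6*I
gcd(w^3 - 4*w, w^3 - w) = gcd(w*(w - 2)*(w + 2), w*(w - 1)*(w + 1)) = w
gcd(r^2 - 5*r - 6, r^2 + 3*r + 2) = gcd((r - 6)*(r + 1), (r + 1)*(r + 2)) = r + 1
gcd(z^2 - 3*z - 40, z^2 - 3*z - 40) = z^2 - 3*z - 40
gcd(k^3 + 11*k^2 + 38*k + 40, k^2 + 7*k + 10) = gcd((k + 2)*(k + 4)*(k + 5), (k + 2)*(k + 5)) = k^2 + 7*k + 10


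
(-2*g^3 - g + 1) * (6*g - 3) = -12*g^4 + 6*g^3 - 6*g^2 + 9*g - 3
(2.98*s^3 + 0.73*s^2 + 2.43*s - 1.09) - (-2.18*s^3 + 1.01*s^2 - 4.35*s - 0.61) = 5.16*s^3 - 0.28*s^2 + 6.78*s - 0.48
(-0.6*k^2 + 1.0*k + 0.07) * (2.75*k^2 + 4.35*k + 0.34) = -1.65*k^4 + 0.14*k^3 + 4.3385*k^2 + 0.6445*k + 0.0238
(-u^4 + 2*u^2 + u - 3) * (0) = 0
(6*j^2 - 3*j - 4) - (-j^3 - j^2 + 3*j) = j^3 + 7*j^2 - 6*j - 4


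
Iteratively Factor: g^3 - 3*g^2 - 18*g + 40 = (g - 5)*(g^2 + 2*g - 8) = (g - 5)*(g - 2)*(g + 4)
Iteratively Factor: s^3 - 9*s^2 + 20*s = (s - 4)*(s^2 - 5*s) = (s - 5)*(s - 4)*(s)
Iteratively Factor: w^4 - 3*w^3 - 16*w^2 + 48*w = (w - 3)*(w^3 - 16*w) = w*(w - 3)*(w^2 - 16) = w*(w - 3)*(w + 4)*(w - 4)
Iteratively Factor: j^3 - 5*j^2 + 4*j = (j - 4)*(j^2 - j) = j*(j - 4)*(j - 1)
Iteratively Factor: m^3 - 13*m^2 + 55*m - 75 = (m - 5)*(m^2 - 8*m + 15) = (m - 5)^2*(m - 3)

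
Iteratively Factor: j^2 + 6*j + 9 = (j + 3)*(j + 3)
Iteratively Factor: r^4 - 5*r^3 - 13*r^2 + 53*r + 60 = (r - 4)*(r^3 - r^2 - 17*r - 15) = (r - 4)*(r + 1)*(r^2 - 2*r - 15) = (r - 4)*(r + 1)*(r + 3)*(r - 5)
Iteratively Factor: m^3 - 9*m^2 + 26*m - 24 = (m - 3)*(m^2 - 6*m + 8) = (m - 3)*(m - 2)*(m - 4)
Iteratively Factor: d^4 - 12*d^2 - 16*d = (d + 2)*(d^3 - 2*d^2 - 8*d) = (d + 2)^2*(d^2 - 4*d) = (d - 4)*(d + 2)^2*(d)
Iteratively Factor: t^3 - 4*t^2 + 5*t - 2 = (t - 1)*(t^2 - 3*t + 2) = (t - 2)*(t - 1)*(t - 1)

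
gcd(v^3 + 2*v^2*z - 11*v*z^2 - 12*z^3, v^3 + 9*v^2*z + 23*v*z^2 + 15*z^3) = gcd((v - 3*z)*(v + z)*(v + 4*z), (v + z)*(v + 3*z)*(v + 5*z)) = v + z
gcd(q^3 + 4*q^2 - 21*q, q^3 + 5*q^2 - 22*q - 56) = q + 7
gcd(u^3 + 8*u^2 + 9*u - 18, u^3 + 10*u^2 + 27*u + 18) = u^2 + 9*u + 18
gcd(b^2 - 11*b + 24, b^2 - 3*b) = b - 3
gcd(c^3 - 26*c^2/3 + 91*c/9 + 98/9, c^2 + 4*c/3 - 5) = 1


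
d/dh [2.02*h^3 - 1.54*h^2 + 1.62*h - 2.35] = 6.06*h^2 - 3.08*h + 1.62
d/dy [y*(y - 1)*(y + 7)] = 3*y^2 + 12*y - 7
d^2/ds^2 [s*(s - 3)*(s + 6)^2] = 6*s*(2*s + 9)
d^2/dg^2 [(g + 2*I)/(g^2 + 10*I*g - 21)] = 2*(4*(g + 2*I)*(g + 5*I)^2 - 3*(g + 4*I)*(g^2 + 10*I*g - 21))/(g^2 + 10*I*g - 21)^3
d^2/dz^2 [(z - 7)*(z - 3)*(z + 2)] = 6*z - 16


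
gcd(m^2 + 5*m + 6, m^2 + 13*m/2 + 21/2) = m + 3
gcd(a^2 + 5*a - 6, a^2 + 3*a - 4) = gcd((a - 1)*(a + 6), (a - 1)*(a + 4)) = a - 1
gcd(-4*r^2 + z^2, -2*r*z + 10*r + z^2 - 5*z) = -2*r + z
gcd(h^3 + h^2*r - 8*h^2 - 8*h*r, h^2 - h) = h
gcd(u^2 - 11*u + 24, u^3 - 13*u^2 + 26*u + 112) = u - 8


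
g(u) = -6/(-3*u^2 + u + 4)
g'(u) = -6*(6*u - 1)/(-3*u^2 + u + 4)^2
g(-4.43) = 0.10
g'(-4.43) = 0.05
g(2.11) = 0.83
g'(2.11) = -1.33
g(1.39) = 14.77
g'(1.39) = -266.78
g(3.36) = 0.23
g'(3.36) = -0.16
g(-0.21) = -1.64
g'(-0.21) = 1.01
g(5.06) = 0.09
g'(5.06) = -0.04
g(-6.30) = 0.05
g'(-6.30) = 0.02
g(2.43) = 0.53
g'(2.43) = -0.64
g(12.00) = 0.01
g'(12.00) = 0.00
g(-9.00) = 0.02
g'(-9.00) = 0.01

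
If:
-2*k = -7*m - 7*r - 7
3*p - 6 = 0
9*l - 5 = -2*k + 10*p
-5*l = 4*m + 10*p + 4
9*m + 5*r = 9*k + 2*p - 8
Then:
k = -2450/407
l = 1675/407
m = -18143/1628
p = 2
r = 13715/1628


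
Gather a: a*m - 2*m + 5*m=a*m + 3*m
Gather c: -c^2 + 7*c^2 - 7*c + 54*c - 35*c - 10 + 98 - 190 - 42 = 6*c^2 + 12*c - 144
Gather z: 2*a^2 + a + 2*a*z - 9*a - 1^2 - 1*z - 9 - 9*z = 2*a^2 - 8*a + z*(2*a - 10) - 10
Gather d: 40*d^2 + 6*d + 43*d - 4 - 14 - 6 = 40*d^2 + 49*d - 24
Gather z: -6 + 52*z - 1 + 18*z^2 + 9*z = 18*z^2 + 61*z - 7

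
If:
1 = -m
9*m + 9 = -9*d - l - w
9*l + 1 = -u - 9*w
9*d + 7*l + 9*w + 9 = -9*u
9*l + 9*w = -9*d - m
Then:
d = -1/72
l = -73/16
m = -1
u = -17/8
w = 75/16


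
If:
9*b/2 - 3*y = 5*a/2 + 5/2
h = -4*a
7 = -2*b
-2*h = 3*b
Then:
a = -21/16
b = -7/2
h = 21/4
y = -479/96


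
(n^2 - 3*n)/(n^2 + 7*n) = (n - 3)/(n + 7)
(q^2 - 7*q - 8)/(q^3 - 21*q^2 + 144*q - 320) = (q + 1)/(q^2 - 13*q + 40)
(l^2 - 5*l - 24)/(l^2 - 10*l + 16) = (l + 3)/(l - 2)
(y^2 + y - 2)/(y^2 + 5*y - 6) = (y + 2)/(y + 6)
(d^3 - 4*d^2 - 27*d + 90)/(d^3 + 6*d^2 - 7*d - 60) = (d - 6)/(d + 4)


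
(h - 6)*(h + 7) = h^2 + h - 42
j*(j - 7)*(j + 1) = j^3 - 6*j^2 - 7*j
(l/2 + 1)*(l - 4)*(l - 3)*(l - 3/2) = l^4/2 - 13*l^3/4 + 11*l^2/4 + 27*l/2 - 18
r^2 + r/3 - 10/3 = (r - 5/3)*(r + 2)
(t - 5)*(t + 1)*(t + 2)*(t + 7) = t^4 + 5*t^3 - 27*t^2 - 101*t - 70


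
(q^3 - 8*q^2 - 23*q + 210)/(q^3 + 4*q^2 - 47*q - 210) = (q - 6)/(q + 6)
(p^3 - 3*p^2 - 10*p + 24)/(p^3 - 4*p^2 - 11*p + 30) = (p - 4)/(p - 5)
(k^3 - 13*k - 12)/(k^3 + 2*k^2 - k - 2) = (k^2 - k - 12)/(k^2 + k - 2)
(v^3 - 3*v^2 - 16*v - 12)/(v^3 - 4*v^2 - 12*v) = (v + 1)/v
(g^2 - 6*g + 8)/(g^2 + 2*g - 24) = (g - 2)/(g + 6)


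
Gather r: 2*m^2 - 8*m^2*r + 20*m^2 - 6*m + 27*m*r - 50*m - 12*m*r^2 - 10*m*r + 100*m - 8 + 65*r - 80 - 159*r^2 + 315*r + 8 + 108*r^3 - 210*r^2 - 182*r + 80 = 22*m^2 + 44*m + 108*r^3 + r^2*(-12*m - 369) + r*(-8*m^2 + 17*m + 198)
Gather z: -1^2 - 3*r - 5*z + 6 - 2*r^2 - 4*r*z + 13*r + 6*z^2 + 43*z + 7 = -2*r^2 + 10*r + 6*z^2 + z*(38 - 4*r) + 12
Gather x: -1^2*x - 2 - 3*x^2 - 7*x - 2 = -3*x^2 - 8*x - 4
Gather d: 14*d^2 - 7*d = 14*d^2 - 7*d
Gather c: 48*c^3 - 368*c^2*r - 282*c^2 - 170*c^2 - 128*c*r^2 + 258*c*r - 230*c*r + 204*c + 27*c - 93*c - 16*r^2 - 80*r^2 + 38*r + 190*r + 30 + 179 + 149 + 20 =48*c^3 + c^2*(-368*r - 452) + c*(-128*r^2 + 28*r + 138) - 96*r^2 + 228*r + 378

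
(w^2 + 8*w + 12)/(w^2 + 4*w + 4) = (w + 6)/(w + 2)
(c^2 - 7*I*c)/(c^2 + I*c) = (c - 7*I)/(c + I)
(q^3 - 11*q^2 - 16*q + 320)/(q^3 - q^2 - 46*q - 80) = (q - 8)/(q + 2)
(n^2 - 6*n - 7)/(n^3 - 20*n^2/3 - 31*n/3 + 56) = 3*(n + 1)/(3*n^2 + n - 24)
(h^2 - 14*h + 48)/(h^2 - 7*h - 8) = (h - 6)/(h + 1)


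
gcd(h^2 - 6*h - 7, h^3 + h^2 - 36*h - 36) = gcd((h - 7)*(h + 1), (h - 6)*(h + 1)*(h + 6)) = h + 1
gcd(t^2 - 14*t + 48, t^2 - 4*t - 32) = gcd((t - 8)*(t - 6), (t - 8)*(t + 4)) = t - 8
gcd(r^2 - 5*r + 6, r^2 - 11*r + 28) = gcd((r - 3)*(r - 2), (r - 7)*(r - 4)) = 1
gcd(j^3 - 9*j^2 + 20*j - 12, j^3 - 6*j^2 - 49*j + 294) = j - 6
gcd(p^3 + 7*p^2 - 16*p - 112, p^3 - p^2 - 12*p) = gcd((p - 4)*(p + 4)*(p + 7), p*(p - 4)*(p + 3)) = p - 4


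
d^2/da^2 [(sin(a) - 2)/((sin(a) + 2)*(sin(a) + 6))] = (-sin(a)^5 + 16*sin(a)^4 + 122*sin(a)^3 + 116*sin(a)^2 - 504*sin(a) - 400)/((sin(a) + 2)^3*(sin(a) + 6)^3)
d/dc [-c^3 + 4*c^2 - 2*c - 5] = -3*c^2 + 8*c - 2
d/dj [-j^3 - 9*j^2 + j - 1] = -3*j^2 - 18*j + 1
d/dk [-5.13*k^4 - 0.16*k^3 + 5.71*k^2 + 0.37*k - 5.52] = -20.52*k^3 - 0.48*k^2 + 11.42*k + 0.37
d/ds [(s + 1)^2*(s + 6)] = (s + 1)*(3*s + 13)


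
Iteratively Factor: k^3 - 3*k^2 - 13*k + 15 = (k + 3)*(k^2 - 6*k + 5) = (k - 1)*(k + 3)*(k - 5)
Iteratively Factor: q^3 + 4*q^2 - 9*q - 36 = (q - 3)*(q^2 + 7*q + 12) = (q - 3)*(q + 3)*(q + 4)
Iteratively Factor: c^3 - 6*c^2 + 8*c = (c)*(c^2 - 6*c + 8) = c*(c - 4)*(c - 2)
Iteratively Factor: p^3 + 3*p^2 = (p)*(p^2 + 3*p) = p^2*(p + 3)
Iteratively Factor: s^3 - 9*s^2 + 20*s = (s - 4)*(s^2 - 5*s) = s*(s - 4)*(s - 5)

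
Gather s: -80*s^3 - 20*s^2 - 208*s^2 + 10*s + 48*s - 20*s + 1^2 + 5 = -80*s^3 - 228*s^2 + 38*s + 6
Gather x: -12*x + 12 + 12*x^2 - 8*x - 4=12*x^2 - 20*x + 8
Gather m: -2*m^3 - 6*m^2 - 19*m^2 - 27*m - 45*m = -2*m^3 - 25*m^2 - 72*m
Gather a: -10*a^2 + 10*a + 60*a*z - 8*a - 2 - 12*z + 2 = -10*a^2 + a*(60*z + 2) - 12*z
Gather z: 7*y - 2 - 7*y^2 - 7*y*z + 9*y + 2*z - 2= -7*y^2 + 16*y + z*(2 - 7*y) - 4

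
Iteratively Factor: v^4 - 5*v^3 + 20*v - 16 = (v - 4)*(v^3 - v^2 - 4*v + 4) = (v - 4)*(v - 1)*(v^2 - 4) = (v - 4)*(v - 2)*(v - 1)*(v + 2)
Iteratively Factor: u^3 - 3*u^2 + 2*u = (u - 1)*(u^2 - 2*u) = u*(u - 1)*(u - 2)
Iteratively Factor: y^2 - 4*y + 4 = (y - 2)*(y - 2)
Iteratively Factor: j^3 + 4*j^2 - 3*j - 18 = (j + 3)*(j^2 + j - 6) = (j - 2)*(j + 3)*(j + 3)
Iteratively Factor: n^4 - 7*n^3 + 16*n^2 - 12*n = (n - 2)*(n^3 - 5*n^2 + 6*n) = (n - 3)*(n - 2)*(n^2 - 2*n) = n*(n - 3)*(n - 2)*(n - 2)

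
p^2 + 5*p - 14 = (p - 2)*(p + 7)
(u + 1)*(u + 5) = u^2 + 6*u + 5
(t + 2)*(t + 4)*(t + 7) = t^3 + 13*t^2 + 50*t + 56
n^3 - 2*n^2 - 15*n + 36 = (n - 3)^2*(n + 4)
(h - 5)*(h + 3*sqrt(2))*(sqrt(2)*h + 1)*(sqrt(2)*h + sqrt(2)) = 2*h^4 - 8*h^3 + 7*sqrt(2)*h^3 - 28*sqrt(2)*h^2 - 4*h^2 - 35*sqrt(2)*h - 24*h - 30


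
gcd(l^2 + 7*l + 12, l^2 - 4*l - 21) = l + 3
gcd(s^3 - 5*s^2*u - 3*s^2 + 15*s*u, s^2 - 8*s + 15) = s - 3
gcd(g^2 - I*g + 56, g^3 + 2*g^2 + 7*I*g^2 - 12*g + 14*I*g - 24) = 1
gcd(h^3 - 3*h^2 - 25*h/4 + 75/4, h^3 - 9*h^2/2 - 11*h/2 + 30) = h^2 - h/2 - 15/2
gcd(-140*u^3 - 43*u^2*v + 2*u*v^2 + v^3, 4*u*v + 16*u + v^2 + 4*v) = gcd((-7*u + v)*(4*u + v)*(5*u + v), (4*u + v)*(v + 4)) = 4*u + v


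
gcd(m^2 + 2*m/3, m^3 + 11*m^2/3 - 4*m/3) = m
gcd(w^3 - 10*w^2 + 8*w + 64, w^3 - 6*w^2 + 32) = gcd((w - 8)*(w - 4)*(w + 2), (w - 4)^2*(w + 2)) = w^2 - 2*w - 8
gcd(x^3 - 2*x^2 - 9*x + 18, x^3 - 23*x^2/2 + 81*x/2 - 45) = x - 3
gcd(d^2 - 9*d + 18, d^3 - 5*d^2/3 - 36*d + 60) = d - 6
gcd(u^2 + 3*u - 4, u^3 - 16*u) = u + 4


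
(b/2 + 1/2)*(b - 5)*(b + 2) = b^3/2 - b^2 - 13*b/2 - 5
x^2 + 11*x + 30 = (x + 5)*(x + 6)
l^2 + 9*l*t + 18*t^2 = (l + 3*t)*(l + 6*t)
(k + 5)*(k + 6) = k^2 + 11*k + 30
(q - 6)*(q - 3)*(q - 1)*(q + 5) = q^4 - 5*q^3 - 23*q^2 + 117*q - 90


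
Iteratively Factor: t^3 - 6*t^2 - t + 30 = (t - 5)*(t^2 - t - 6) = (t - 5)*(t + 2)*(t - 3)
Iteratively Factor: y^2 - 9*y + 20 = (y - 5)*(y - 4)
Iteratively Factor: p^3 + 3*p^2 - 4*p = (p)*(p^2 + 3*p - 4) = p*(p - 1)*(p + 4)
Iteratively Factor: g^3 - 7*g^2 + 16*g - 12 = (g - 3)*(g^2 - 4*g + 4) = (g - 3)*(g - 2)*(g - 2)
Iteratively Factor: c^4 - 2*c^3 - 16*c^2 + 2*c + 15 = (c + 3)*(c^3 - 5*c^2 - c + 5) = (c - 1)*(c + 3)*(c^2 - 4*c - 5) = (c - 5)*(c - 1)*(c + 3)*(c + 1)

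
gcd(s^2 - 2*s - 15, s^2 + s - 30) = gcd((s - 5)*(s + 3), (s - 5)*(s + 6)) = s - 5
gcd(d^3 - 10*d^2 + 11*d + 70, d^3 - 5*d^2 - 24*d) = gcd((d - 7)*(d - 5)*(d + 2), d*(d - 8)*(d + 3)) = 1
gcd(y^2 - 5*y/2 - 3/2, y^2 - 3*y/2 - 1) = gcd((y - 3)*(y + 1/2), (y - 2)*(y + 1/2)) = y + 1/2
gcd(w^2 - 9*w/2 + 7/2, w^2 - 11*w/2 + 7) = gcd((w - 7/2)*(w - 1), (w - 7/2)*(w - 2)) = w - 7/2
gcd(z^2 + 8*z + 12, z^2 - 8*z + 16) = 1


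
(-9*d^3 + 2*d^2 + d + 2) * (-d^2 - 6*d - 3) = 9*d^5 + 52*d^4 + 14*d^3 - 14*d^2 - 15*d - 6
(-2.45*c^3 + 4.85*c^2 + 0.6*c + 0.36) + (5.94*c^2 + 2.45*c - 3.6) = -2.45*c^3 + 10.79*c^2 + 3.05*c - 3.24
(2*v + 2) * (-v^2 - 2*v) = -2*v^3 - 6*v^2 - 4*v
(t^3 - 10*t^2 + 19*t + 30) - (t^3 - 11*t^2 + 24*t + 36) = t^2 - 5*t - 6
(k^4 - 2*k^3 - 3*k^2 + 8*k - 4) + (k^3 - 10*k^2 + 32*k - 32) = k^4 - k^3 - 13*k^2 + 40*k - 36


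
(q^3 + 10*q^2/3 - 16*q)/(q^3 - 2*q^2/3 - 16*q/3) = (q + 6)/(q + 2)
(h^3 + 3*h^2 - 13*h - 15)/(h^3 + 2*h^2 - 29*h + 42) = (h^2 + 6*h + 5)/(h^2 + 5*h - 14)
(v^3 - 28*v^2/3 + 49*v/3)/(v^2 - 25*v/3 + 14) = v*(v - 7)/(v - 6)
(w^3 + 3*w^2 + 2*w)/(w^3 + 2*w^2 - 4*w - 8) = w*(w + 1)/(w^2 - 4)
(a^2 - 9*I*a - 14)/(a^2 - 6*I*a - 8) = (a - 7*I)/(a - 4*I)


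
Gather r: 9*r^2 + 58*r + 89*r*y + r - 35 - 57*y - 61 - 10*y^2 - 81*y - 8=9*r^2 + r*(89*y + 59) - 10*y^2 - 138*y - 104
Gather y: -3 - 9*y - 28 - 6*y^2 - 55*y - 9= -6*y^2 - 64*y - 40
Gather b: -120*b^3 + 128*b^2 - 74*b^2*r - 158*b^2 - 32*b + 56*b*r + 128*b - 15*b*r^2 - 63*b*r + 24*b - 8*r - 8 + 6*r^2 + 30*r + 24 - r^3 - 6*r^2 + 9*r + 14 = -120*b^3 + b^2*(-74*r - 30) + b*(-15*r^2 - 7*r + 120) - r^3 + 31*r + 30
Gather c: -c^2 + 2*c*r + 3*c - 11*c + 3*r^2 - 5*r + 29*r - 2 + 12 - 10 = -c^2 + c*(2*r - 8) + 3*r^2 + 24*r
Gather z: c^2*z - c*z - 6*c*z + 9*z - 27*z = z*(c^2 - 7*c - 18)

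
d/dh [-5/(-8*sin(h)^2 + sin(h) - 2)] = 5*(1 - 16*sin(h))*cos(h)/(8*sin(h)^2 - sin(h) + 2)^2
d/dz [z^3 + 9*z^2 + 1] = 3*z*(z + 6)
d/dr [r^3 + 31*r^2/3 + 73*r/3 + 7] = 3*r^2 + 62*r/3 + 73/3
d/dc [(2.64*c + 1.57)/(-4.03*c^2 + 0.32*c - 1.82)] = (10.6392*c^2 + 12.6542*c - 5.3072)/(16.2409*c^4 - 2.5792*c^3 + 14.7716*c^2 - 1.1648*c + 3.3124)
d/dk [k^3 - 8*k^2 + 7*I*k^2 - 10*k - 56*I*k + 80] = 3*k^2 + k*(-16 + 14*I) - 10 - 56*I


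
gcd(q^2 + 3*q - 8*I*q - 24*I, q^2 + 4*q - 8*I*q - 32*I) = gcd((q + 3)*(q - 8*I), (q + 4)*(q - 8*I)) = q - 8*I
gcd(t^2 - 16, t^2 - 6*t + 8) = t - 4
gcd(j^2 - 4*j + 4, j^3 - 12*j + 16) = j^2 - 4*j + 4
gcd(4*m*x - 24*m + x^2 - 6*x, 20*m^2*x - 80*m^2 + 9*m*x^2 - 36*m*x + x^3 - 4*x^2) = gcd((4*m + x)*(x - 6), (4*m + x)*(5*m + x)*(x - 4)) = 4*m + x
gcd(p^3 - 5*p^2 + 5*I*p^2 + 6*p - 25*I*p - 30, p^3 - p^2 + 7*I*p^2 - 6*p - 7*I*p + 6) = p + 6*I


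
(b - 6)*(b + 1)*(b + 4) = b^3 - b^2 - 26*b - 24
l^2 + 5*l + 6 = (l + 2)*(l + 3)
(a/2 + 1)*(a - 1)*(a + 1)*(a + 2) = a^4/2 + 2*a^3 + 3*a^2/2 - 2*a - 2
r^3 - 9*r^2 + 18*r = r*(r - 6)*(r - 3)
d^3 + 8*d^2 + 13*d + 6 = (d + 1)^2*(d + 6)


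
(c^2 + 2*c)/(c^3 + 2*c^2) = 1/c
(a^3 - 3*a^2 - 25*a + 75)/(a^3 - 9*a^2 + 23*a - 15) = (a + 5)/(a - 1)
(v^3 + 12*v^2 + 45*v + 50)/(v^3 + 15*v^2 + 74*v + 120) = (v^2 + 7*v + 10)/(v^2 + 10*v + 24)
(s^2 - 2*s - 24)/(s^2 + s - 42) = (s + 4)/(s + 7)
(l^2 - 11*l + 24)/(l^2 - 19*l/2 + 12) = 2*(l - 3)/(2*l - 3)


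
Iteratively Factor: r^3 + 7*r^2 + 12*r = (r + 4)*(r^2 + 3*r) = (r + 3)*(r + 4)*(r)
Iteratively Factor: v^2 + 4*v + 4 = (v + 2)*(v + 2)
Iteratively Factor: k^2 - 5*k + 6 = (k - 3)*(k - 2)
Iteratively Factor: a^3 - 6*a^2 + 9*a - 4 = (a - 4)*(a^2 - 2*a + 1) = (a - 4)*(a - 1)*(a - 1)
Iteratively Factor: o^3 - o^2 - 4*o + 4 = (o - 2)*(o^2 + o - 2) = (o - 2)*(o - 1)*(o + 2)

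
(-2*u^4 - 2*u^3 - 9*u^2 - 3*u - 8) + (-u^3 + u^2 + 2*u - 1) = -2*u^4 - 3*u^3 - 8*u^2 - u - 9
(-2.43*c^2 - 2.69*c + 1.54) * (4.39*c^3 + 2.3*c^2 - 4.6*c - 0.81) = -10.6677*c^5 - 17.3981*c^4 + 11.7516*c^3 + 17.8843*c^2 - 4.9051*c - 1.2474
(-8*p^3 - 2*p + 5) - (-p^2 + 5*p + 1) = -8*p^3 + p^2 - 7*p + 4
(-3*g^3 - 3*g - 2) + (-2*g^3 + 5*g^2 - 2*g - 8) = -5*g^3 + 5*g^2 - 5*g - 10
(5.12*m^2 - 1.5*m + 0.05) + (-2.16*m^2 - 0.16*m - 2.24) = 2.96*m^2 - 1.66*m - 2.19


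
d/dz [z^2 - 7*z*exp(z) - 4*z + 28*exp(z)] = -7*z*exp(z) + 2*z + 21*exp(z) - 4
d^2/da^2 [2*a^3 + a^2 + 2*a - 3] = 12*a + 2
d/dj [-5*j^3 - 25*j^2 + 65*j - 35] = -15*j^2 - 50*j + 65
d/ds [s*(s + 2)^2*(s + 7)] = 4*s^3 + 33*s^2 + 64*s + 28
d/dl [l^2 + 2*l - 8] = 2*l + 2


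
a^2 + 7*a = a*(a + 7)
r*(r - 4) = r^2 - 4*r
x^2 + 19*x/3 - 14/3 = (x - 2/3)*(x + 7)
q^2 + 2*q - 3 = (q - 1)*(q + 3)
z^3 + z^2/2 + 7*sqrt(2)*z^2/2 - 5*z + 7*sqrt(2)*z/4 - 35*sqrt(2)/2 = (z - 2)*(z + 5/2)*(z + 7*sqrt(2)/2)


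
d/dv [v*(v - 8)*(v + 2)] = 3*v^2 - 12*v - 16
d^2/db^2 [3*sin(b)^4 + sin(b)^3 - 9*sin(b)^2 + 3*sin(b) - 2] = -48*sin(b)^4 - 9*sin(b)^3 + 72*sin(b)^2 + 3*sin(b) - 18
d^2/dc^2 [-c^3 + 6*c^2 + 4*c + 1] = 12 - 6*c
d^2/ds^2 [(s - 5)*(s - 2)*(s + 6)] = 6*s - 2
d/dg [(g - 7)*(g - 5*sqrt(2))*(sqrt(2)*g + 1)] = 3*sqrt(2)*g^2 - 14*sqrt(2)*g - 18*g - 5*sqrt(2) + 63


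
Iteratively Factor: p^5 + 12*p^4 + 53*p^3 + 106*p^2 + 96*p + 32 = (p + 2)*(p^4 + 10*p^3 + 33*p^2 + 40*p + 16) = (p + 2)*(p + 4)*(p^3 + 6*p^2 + 9*p + 4) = (p + 2)*(p + 4)^2*(p^2 + 2*p + 1) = (p + 1)*(p + 2)*(p + 4)^2*(p + 1)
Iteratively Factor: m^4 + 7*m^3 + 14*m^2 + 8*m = (m)*(m^3 + 7*m^2 + 14*m + 8) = m*(m + 4)*(m^2 + 3*m + 2) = m*(m + 2)*(m + 4)*(m + 1)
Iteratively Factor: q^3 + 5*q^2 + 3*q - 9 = (q + 3)*(q^2 + 2*q - 3) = (q + 3)^2*(q - 1)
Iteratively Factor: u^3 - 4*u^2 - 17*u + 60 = (u - 5)*(u^2 + u - 12) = (u - 5)*(u + 4)*(u - 3)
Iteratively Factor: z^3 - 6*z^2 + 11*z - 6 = (z - 3)*(z^2 - 3*z + 2) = (z - 3)*(z - 1)*(z - 2)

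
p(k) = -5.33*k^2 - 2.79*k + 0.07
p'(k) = -10.66*k - 2.79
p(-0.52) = 0.08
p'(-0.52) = 2.75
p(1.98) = -26.35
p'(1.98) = -23.90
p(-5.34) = -137.02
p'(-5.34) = 54.13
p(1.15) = -10.19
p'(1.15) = -15.05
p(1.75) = -21.14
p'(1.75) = -21.44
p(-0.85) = -1.41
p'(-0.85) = 6.27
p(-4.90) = -114.23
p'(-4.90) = 49.44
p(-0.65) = -0.37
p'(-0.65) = 4.14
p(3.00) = -56.27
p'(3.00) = -34.77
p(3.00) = -56.27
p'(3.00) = -34.77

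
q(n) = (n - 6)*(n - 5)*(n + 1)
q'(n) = (n - 6)*(n - 5) + (n - 6)*(n + 1) + (n - 5)*(n + 1)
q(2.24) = 33.62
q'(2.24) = -10.75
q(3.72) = 13.77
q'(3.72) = -13.88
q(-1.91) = -49.74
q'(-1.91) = 68.14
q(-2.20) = -70.85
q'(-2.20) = 77.52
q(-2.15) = -67.01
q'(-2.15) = 75.87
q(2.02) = 35.82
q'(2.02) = -9.16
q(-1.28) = -12.80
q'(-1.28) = 49.52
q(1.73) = 38.12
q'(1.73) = -6.62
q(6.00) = 0.00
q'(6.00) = 7.00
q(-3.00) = -144.00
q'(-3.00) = 106.00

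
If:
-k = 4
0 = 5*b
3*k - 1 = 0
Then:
No Solution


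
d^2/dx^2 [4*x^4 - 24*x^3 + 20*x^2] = 48*x^2 - 144*x + 40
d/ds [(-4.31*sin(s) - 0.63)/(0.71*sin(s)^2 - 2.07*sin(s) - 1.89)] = (3.0601*sin(s)^2 + 0.894600000000001*sin(s) + 6.8418)*cos(s)/(0.5041*sin(s)^4 - 2.9394*sin(s)^3 + 1.6011*sin(s)^2 + 7.8246*sin(s) + 3.5721)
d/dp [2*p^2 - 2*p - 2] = 4*p - 2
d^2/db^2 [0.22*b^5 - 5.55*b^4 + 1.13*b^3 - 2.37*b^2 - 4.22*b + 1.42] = 4.4*b^3 - 66.6*b^2 + 6.78*b - 4.74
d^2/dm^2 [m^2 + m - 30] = 2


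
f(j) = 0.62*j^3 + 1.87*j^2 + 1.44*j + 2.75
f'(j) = 1.86*j^2 + 3.74*j + 1.44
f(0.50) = 4.02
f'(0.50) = 3.78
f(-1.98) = 2.42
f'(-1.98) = 1.33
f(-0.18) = 2.55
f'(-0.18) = 0.83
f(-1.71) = 2.66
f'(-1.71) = 0.48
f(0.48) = 3.94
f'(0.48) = 3.66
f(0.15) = 3.01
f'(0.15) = 2.04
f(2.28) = 23.10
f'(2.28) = 19.64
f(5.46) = 167.28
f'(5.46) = 77.31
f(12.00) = 1360.67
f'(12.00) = 314.16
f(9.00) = 619.16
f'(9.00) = 185.76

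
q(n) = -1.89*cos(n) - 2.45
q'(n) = 1.89*sin(n)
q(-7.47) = -3.16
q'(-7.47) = -1.75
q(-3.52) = -0.69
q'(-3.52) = 0.70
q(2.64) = -0.79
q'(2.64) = 0.91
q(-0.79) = -3.78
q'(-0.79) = -1.34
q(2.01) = -1.65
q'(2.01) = 1.71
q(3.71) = -0.86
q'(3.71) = -1.02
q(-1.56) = -2.47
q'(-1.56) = -1.89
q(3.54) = -0.71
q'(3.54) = -0.73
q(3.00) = -0.58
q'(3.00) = 0.27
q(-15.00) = -1.01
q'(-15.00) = -1.23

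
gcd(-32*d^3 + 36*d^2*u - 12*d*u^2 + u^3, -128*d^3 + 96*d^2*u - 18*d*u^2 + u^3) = 16*d^2 - 10*d*u + u^2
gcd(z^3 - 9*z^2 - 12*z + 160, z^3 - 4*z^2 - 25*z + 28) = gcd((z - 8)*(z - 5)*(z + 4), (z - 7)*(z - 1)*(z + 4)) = z + 4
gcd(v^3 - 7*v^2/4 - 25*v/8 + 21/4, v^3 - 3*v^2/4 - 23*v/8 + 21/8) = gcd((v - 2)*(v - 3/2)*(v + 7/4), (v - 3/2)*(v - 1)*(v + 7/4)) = v^2 + v/4 - 21/8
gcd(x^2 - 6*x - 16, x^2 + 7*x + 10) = x + 2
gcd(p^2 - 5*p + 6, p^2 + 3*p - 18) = p - 3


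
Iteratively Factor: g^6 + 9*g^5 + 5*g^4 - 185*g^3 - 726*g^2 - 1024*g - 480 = (g + 4)*(g^5 + 5*g^4 - 15*g^3 - 125*g^2 - 226*g - 120) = (g - 5)*(g + 4)*(g^4 + 10*g^3 + 35*g^2 + 50*g + 24) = (g - 5)*(g + 4)^2*(g^3 + 6*g^2 + 11*g + 6) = (g - 5)*(g + 2)*(g + 4)^2*(g^2 + 4*g + 3) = (g - 5)*(g + 2)*(g + 3)*(g + 4)^2*(g + 1)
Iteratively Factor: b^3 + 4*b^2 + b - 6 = (b - 1)*(b^2 + 5*b + 6) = (b - 1)*(b + 2)*(b + 3)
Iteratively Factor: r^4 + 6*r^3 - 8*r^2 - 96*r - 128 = (r + 4)*(r^3 + 2*r^2 - 16*r - 32) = (r + 2)*(r + 4)*(r^2 - 16) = (r + 2)*(r + 4)^2*(r - 4)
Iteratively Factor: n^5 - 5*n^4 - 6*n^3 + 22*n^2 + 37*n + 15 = (n + 1)*(n^4 - 6*n^3 + 22*n + 15) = (n - 3)*(n + 1)*(n^3 - 3*n^2 - 9*n - 5) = (n - 5)*(n - 3)*(n + 1)*(n^2 + 2*n + 1) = (n - 5)*(n - 3)*(n + 1)^2*(n + 1)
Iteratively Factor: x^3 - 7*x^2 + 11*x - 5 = (x - 1)*(x^2 - 6*x + 5) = (x - 5)*(x - 1)*(x - 1)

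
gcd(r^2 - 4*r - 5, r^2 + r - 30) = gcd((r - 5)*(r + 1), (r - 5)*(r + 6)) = r - 5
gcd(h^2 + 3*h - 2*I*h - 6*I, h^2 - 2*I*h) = h - 2*I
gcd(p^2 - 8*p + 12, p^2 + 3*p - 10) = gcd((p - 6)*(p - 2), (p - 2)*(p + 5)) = p - 2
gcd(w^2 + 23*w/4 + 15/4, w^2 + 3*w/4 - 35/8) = 1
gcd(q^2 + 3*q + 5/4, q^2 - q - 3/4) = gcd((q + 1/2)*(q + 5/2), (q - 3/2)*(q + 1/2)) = q + 1/2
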